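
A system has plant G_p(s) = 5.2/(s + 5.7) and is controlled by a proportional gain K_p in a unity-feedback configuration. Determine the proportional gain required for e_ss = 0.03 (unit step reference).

K_p = 35.4

Steady-state error for a unit step on this type-0 loop is 1/(1 + K_p·G_p(0)).
G_p(0) = 0.9123. Require 1/(1 + K_p·0.9123) = 0.03, so 1 + 0.9123·K_p = 33.33.
K_p = (33.33 − 1)/0.9123 = 35.4.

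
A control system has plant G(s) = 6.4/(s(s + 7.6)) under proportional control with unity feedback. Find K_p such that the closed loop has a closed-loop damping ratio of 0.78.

Closed-loop characteristic equation: s² + 7.6s + K_p·6.4 = 0.
So ω_n = √(6.4K_p) and 2ζω_n = 7.6, giving ζ = 7.6/(2√(6.4K_p)).
Setting ζ = 0.78: √(6.4K_p) = 7.6/(2·0.78) = 4.872, so K_p = 23.73/6.4 = 3.71.

K_p = 3.71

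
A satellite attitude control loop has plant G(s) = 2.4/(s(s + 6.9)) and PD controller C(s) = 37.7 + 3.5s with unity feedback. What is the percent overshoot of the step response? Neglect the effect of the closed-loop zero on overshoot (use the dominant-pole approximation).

1.42%

Forward path: (37.7 + 3.5s)·2.4/(s(s+6.9)). The closed-loop characteristic equation is s² + (6.9 + 2.4·3.5)s + 2.4·37.7 = 0.
That is s² + 15.3s + 90.48 = 0, so ω_n = 9.512 rad/s and ζ = 15.3/(2·9.512) = 0.8042.
%OS = 100·exp(−πζ/√(1−ζ²)) = 1.42%.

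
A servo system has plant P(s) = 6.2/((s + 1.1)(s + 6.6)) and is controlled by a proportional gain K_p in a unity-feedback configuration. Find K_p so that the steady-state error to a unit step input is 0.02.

K_p = 57.4

Steady-state error for a unit step on this type-0 loop is 1/(1 + K_p·P(0)).
P(0) = 0.854. Require 1/(1 + K_p·0.854) = 0.02, so 1 + 0.854·K_p = 50.
K_p = (50 − 1)/0.854 = 57.4.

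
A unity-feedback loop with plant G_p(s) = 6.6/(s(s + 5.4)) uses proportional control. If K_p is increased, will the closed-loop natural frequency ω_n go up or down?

increase

ω_n = √(6.6·K_p), which grows with K_p.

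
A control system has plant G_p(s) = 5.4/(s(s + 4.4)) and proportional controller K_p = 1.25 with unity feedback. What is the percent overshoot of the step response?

Closed-loop characteristic equation: s² + 4.4s + 6.75 = 0, so ω_n = 2.598 rad/s and ζ = 4.4/(2·2.598) = 0.8468.
%OS = 100·exp(−πζ/√(1−ζ²)) = 100·exp(−π·0.8468/√0.283) = 0.673%.

0.673%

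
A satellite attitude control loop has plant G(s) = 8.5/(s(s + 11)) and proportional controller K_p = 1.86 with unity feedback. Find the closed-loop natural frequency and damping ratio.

ω_n = 3.98 rad/s, ζ = 1.38

With unity feedback the closed-loop characteristic equation is s² + 11s + 1.86·8.5 = s² + 11s + 15.81 = 0.
Matching s² + 2ζω_n s + ω_n²: ω_n = √15.81 = 3.976 rad/s and 2ζω_n = 11, so ζ = 11/(2·3.976) = 1.38.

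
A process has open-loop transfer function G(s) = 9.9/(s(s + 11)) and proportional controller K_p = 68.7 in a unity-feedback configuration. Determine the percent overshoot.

50.8%

The closed-loop denominator s² + 11s + 680.1 gives ω_n = √680.1 = 26.08 and ζ = 11/(2ω_n) = 0.2109.
%OS = 100·exp(−πζ/√(1−ζ²)) = 100·exp(−π·0.2109/√0.9555) = 50.8%.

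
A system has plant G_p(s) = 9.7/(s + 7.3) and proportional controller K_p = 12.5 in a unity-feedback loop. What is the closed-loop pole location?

Closed-loop transfer function: T(s) = K_p·G_p(s)/(1 + K_p·G_p(s)) = 121.2/(s + 7.3 + 121.2) = 121.2/(s + 128.5).
The closed-loop pole is at s = −128.5.

s = -128.5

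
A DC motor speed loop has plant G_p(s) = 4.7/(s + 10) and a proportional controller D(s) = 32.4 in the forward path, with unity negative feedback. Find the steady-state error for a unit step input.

0.0616

The loop is type 0. Static position error constant K_pos = D(0)·G_p(0) = 32.4·0.47 = 15.23.
Steady-state error to a unit step: e_ss = 1/(1+K_pos) = 1/16.23 = 0.0616.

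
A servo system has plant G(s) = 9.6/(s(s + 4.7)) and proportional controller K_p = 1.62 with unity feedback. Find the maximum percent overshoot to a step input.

9.72%

Closed-loop characteristic equation: s² + 4.7s + 15.55 = 0, so ω_n = 3.944 rad/s and ζ = 4.7/(2·3.944) = 0.5959.
%OS = 100·exp(−πζ/√(1−ζ²)) = 100·exp(−π·0.5959/√0.6449) = 9.72%.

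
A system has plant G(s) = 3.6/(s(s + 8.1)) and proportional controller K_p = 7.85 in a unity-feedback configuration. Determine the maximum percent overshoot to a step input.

Closed-loop characteristic equation: s² + 8.1s + 28.26 = 0, so ω_n = 5.316 rad/s and ζ = 8.1/(2·5.316) = 0.7618.
%OS = 100·exp(−πζ/√(1−ζ²)) = 100·exp(−π·0.7618/√0.4196) = 2.48%.

2.48%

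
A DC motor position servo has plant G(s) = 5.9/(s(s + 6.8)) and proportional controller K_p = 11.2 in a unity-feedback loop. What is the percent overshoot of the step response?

23.5%

From 1 + K_pG(s) = 0: s² + 6.8s + 66.08 = 0 ⇒ ω_n = 8.129, ζ = 0.4183.
%OS = 100·exp(−πζ/√(1−ζ²)) = 100·exp(−π·0.4183/√0.8251) = 23.5%.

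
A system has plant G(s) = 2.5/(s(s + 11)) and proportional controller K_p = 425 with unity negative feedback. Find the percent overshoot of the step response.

58.4%

The closed-loop denominator s² + 11s + 1062 gives ω_n = √1062 = 32.6 and ζ = 11/(2ω_n) = 0.1687.
%OS = 100·exp(−πζ/√(1−ζ²)) = 100·exp(−π·0.1687/√0.9715) = 58.4%.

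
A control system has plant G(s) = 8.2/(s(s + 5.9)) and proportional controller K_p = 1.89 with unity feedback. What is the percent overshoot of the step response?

2.86%

The closed-loop denominator s² + 5.9s + 15.5 gives ω_n = √15.5 = 3.937 and ζ = 5.9/(2ω_n) = 0.7493.
%OS = 100·exp(−πζ/√(1−ζ²)) = 100·exp(−π·0.7493/√0.4385) = 2.86%.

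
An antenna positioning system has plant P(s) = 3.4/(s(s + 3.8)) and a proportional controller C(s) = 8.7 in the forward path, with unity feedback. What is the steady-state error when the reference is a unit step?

0

The open loop C(s)P(s) has a pole at the origin (type 1), so the static position error constant is infinite and e_ss = 1/(1+∞) = 0.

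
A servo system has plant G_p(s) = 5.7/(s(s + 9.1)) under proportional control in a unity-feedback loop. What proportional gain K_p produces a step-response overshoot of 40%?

K_p = 46.3

From %OS = 100·exp(−πζ/√(1−ζ²)) = 40%, ζ = −ln(0.4)/√(π²+ln²(0.4)) = 0.28.
Characteristic equation s² + 9.1s + 5.7K_p = 0 gives ζ = 9.1/(2√(5.7K_p)).
Setting ζ = 0.28: √(5.7K_p) = 9.1/(2·0.28) = 16.25, so K_p = 264.1/5.7 = 46.3.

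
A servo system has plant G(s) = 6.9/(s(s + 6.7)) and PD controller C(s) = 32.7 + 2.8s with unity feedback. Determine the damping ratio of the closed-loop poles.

Forward path: (32.7 + 2.8s)·6.9/(s(s+6.7)). The closed-loop characteristic equation is s² + (6.7 + 6.9·2.8)s + 6.9·32.7 = 0.
That is s² + 26.02s + 225.6 = 0, so ω_n = 15.02 rad/s and ζ = 26.02/(2·15.02) = 0.8661.

ζ = 0.866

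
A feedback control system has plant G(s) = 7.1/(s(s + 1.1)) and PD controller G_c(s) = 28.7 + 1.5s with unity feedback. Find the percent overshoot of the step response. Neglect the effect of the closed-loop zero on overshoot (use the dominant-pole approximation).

Forward path: (28.7 + 1.5s)·7.1/(s(s+1.1)). The closed-loop characteristic equation is s² + (1.1 + 7.1·1.5)s + 7.1·28.7 = 0.
That is s² + 11.75s + 203.8 = 0, so ω_n = 14.27 rad/s and ζ = 11.75/(2·14.27) = 0.4116.
%OS = 100·exp(−πζ/√(1−ζ²)) = 24.2%.

24.2%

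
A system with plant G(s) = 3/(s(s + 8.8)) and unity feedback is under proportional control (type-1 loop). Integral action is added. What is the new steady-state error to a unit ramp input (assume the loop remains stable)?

0

The integrator raises the loop to type 2, so K_v → ∞ and e_ss to a ramp is zero.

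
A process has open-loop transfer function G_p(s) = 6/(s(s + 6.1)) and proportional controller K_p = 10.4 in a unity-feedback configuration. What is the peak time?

T_p = 0.431 s

The closed-loop denominator s² + 6.1s + 62.4 gives ω_n = √62.4 = 7.899 and ζ = 6.1/(2ω_n) = 0.3861.
Damped frequency ω_d = ω_n√(1−ζ²) = 7.287 rad/s, so peak time T_p = π/ω_d = 0.431 s.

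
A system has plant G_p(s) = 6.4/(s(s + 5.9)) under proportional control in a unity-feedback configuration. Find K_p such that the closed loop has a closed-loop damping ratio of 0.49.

K_p = 5.66

Closed-loop characteristic equation: s² + 5.9s + K_p·6.4 = 0.
So ω_n = √(6.4K_p) and 2ζω_n = 5.9, giving ζ = 5.9/(2√(6.4K_p)).
Setting ζ = 0.49: √(6.4K_p) = 5.9/(2·0.49) = 6.02, so K_p = 36.25/6.4 = 5.66.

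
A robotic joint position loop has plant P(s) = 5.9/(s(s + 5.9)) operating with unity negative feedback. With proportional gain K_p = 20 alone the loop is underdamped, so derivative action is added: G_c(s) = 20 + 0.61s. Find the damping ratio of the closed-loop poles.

ζ = 0.437

Forward path: (20 + 0.61s)·5.9/(s(s+5.9)). The closed-loop characteristic equation is s² + (5.9 + 5.9·0.61)s + 5.9·20 = 0.
That is s² + 9.499s + 118 = 0, so ω_n = 10.86 rad/s and ζ = 9.499/(2·10.86) = 0.4372.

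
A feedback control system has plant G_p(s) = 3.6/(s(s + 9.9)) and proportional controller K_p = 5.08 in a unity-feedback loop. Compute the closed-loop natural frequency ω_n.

ω_n = 4.28 rad/s

The closed-loop denominator is s(s+9.9) + 5.08·3.6 = s² + 9.9s + 18.29.
So ω_n² = 18.29 ⇒ ω_n = 4.276 rad/s, and ζ = 9.9/(2ω_n) = 1.16.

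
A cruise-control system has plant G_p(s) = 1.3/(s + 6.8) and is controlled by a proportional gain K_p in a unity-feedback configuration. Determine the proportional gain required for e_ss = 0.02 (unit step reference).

Steady-state error for a unit step on this type-0 loop is 1/(1 + K_p·G_p(0)).
G_p(0) = 0.1912. Require 1/(1 + K_p·0.1912) = 0.02, so 1 + 0.1912·K_p = 50.
K_p = (50 − 1)/0.1912 = 256.

K_p = 256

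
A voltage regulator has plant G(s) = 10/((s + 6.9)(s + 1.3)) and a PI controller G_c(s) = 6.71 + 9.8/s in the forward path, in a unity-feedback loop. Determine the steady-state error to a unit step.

0

The open loop G_c(s)G(s) has a pole at the origin (type 1), so the static position error constant is infinite and e_ss = 1/(1+∞) = 0.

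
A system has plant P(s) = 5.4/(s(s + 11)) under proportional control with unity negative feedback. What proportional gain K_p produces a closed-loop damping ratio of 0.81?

K_p = 8.54

Closed-loop characteristic equation: s² + 11s + K_p·5.4 = 0.
So ω_n = √(5.4K_p) and 2ζω_n = 11, giving ζ = 11/(2√(5.4K_p)).
Setting ζ = 0.81: √(5.4K_p) = 11/(2·0.81) = 6.79, so K_p = 46.11/5.4 = 8.54.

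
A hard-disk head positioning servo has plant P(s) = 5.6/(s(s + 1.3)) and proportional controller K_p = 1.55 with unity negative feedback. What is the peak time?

T_p = 1.09 s

From 1 + K_pP(s) = 0: s² + 1.3s + 8.68 = 0 ⇒ ω_n = 2.946, ζ = 0.2206.
Damped frequency ω_d = ω_n√(1−ζ²) = 2.874 rad/s, so peak time T_p = π/ω_d = 1.09 s.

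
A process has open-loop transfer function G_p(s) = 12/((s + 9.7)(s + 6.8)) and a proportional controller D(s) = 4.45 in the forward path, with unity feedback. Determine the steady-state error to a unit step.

0.553

The loop is type 0. Static position error constant K_pos = D(0)·G_p(0) = 4.45·0.1819 = 0.8096.
Steady-state error to a unit step: e_ss = 1/(1+K_pos) = 1/1.81 = 0.553.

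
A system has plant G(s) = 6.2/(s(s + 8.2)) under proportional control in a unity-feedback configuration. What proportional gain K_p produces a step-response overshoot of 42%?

K_p = 38.3

From %OS = 100·exp(−πζ/√(1−ζ²)) = 42%, ζ = −ln(0.42)/√(π²+ln²(0.42)) = 0.2662.
Characteristic equation s² + 8.2s + 6.2K_p = 0 gives ζ = 8.2/(2√(6.2K_p)).
Setting ζ = 0.2662: √(6.2K_p) = 8.2/(2·0.2662) = 15.4, so K_p = 237.3/6.2 = 38.3.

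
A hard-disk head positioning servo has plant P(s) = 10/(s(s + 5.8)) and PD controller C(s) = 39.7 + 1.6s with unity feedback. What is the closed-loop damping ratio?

ζ = 0.547

Forward path: (39.7 + 1.6s)·10/(s(s+5.8)). The closed-loop characteristic equation is s² + (5.8 + 10·1.6)s + 10·39.7 = 0.
That is s² + 21.8s + 397 = 0, so ω_n = 19.92 rad/s and ζ = 21.8/(2·19.92) = 0.5471.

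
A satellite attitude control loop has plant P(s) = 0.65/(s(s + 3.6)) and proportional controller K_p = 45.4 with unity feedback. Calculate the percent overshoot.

From 1 + K_pP(s) = 0: s² + 3.6s + 29.51 = 0 ⇒ ω_n = 5.432, ζ = 0.3314.
%OS = 100·exp(−πζ/√(1−ζ²)) = 100·exp(−π·0.3314/√0.8902) = 33.2%.

33.2%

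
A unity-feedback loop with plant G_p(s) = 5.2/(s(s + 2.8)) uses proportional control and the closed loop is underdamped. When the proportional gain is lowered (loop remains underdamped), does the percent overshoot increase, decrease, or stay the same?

decrease

ζ = 2.8/(2√(5.2K_p)) rises as K_p falls; higher damping means less overshoot.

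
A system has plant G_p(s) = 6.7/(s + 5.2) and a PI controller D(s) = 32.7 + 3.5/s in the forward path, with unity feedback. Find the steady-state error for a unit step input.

0

The open loop D(s)G_p(s) has a pole at the origin (type 1), so the static position error constant is infinite and e_ss = 1/(1+∞) = 0.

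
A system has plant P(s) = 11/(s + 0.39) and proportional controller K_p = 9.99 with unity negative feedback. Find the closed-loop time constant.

τ = 0.00907 s

Closed-loop transfer function: T(s) = K_p·P(s)/(1 + K_p·P(s)) = 109.9/(s + 0.39 + 109.9) = 109.9/(s + 110.3).
Time constant τ = 1/110.3 = 0.00907 s.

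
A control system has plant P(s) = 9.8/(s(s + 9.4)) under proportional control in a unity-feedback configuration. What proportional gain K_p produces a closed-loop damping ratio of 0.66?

K_p = 5.17

Closed-loop characteristic equation: s² + 9.4s + K_p·9.8 = 0.
So ω_n = √(9.8K_p) and 2ζω_n = 9.4, giving ζ = 9.4/(2√(9.8K_p)).
Setting ζ = 0.66: √(9.8K_p) = 9.4/(2·0.66) = 7.121, so K_p = 50.71/9.8 = 5.17.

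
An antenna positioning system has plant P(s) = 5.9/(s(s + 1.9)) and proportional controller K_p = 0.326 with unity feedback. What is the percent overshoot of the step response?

5.21%

The closed-loop denominator s² + 1.9s + 1.923 gives ω_n = √1.923 = 1.387 and ζ = 1.9/(2ω_n) = 0.685.
%OS = 100·exp(−πζ/√(1−ζ²)) = 100·exp(−π·0.685/√0.5308) = 5.21%.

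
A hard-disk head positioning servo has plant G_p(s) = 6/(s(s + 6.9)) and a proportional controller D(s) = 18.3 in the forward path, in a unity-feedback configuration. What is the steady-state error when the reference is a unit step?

0

The open loop D(s)G_p(s) has a pole at the origin (type 1), so the static position error constant is infinite and e_ss = 1/(1+∞) = 0.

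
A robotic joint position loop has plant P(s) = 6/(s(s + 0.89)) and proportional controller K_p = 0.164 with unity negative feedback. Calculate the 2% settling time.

T_s ≈ 8.99 s

Closed-loop characteristic equation: s² + 0.89s + 0.984 = 0, so ω_n = 0.992 rad/s and ζ = 0.89/(2·0.992) = 0.4486.
2% settling time T_s ≈ 4/(ζω_n) = 4/0.445 = 8.99 s.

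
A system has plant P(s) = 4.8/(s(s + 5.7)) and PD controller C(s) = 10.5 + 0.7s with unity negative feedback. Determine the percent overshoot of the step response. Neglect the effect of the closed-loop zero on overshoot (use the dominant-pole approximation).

7.4%

Forward path: (10.5 + 0.7s)·4.8/(s(s+5.7)). The closed-loop characteristic equation is s² + (5.7 + 4.8·0.7)s + 4.8·10.5 = 0.
That is s² + 9.06s + 50.4 = 0, so ω_n = 7.099 rad/s and ζ = 9.06/(2·7.099) = 0.6381.
%OS = 100·exp(−πζ/√(1−ζ²)) = 7.4%.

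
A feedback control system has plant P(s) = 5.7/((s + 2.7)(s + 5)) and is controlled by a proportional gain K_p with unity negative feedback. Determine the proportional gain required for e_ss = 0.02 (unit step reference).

K_p = 116

For a type-0 loop with proportional control, e_ss = 1/(1 + K_p·P(0)).
P(0) = 0.4222. Require 1/(1 + K_p·0.4222) = 0.02, so 1 + 0.4222·K_p = 50.
K_p = (50 − 1)/0.4222 = 116.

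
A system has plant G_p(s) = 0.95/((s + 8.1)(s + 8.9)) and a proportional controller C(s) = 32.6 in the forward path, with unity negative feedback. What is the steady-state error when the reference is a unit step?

0.699

The loop is type 0. Static position error constant K_pos = C(0)·G_p(0) = 32.6·0.01318 = 0.4296.
Steady-state error to a unit step: e_ss = 1/(1+K_pos) = 1/1.43 = 0.699.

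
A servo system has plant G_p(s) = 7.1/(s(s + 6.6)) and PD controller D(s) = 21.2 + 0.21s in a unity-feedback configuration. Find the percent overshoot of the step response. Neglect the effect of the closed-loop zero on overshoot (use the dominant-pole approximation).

Forward path: (21.2 + 0.21s)·7.1/(s(s+6.6)). The closed-loop characteristic equation is s² + (6.6 + 7.1·0.21)s + 7.1·21.2 = 0.
That is s² + 8.091s + 150.5 = 0, so ω_n = 12.27 rad/s and ζ = 8.091/(2·12.27) = 0.3297.
%OS = 100·exp(−πζ/√(1−ζ²)) = 33.4%.

33.4%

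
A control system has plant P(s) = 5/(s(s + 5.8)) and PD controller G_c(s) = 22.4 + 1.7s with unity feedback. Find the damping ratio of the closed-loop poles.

ζ = 0.676

Forward path: (22.4 + 1.7s)·5/(s(s+5.8)). The closed-loop characteristic equation is s² + (5.8 + 5·1.7)s + 5·22.4 = 0.
That is s² + 14.3s + 112 = 0, so ω_n = 10.58 rad/s and ζ = 14.3/(2·10.58) = 0.6756.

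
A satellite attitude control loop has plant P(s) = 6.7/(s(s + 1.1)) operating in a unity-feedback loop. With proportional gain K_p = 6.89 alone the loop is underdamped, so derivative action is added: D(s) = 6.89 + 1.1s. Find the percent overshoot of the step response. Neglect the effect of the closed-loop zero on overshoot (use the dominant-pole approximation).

8.17%

Forward path: (6.89 + 1.1s)·6.7/(s(s+1.1)). The closed-loop characteristic equation is s² + (1.1 + 6.7·1.1)s + 6.7·6.89 = 0.
That is s² + 8.47s + 46.16 = 0, so ω_n = 6.794 rad/s and ζ = 8.47/(2·6.794) = 0.6233.
%OS = 100·exp(−πζ/√(1−ζ²)) = 8.17%.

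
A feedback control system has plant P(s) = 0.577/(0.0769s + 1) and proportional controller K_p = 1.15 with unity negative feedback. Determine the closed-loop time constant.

Closed loop: T(s) = K_p·P/(1+K_p·P) = 0.6635/(0.0769s + 1 + 0.6635), with pole at s = −(1 + 0.6635)/0.0769 = −21.63.
Closed-loop time constant τ = 1/21.63 = 0.0462 s.

τ = 0.0462 s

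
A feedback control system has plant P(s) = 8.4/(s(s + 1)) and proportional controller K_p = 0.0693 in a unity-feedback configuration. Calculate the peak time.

T_p = 5.45 s

Closed-loop characteristic equation: s² + 1s + 0.5821 = 0, so ω_n = 0.763 rad/s and ζ = 1/(2·0.763) = 0.6553.
Damped frequency ω_d = ω_n√(1−ζ²) = 0.5763 rad/s, so peak time T_p = π/ω_d = 5.45 s.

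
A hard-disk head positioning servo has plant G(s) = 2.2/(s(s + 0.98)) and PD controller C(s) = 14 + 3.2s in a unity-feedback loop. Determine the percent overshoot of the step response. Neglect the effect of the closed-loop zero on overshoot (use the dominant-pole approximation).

Forward path: (14 + 3.2s)·2.2/(s(s+0.98)). The closed-loop characteristic equation is s² + (0.98 + 2.2·3.2)s + 2.2·14 = 0.
That is s² + 8.02s + 30.8 = 0, so ω_n = 5.55 rad/s and ζ = 8.02/(2·5.55) = 0.7226.
%OS = 100·exp(−πζ/√(1−ζ²)) = 3.75%.

3.75%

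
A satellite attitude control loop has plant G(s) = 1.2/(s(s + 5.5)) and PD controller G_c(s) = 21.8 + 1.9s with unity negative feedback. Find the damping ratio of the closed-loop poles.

ζ = 0.761

Forward path: (21.8 + 1.9s)·1.2/(s(s+5.5)). The closed-loop characteristic equation is s² + (5.5 + 1.2·1.9)s + 1.2·21.8 = 0.
That is s² + 7.78s + 26.16 = 0, so ω_n = 5.115 rad/s and ζ = 7.78/(2·5.115) = 0.7606.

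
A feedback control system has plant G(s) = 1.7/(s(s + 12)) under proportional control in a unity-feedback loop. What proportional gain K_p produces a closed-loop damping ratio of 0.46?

K_p = 100

Closed-loop characteristic equation: s² + 12s + K_p·1.7 = 0.
So ω_n = √(1.7K_p) and 2ζω_n = 12, giving ζ = 12/(2√(1.7K_p)).
Setting ζ = 0.46: √(1.7K_p) = 12/(2·0.46) = 13.04, so K_p = 170.1/1.7 = 100.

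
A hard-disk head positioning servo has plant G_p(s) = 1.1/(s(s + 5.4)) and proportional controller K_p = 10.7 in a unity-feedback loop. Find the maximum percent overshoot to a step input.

Closed-loop characteristic equation: s² + 5.4s + 11.77 = 0, so ω_n = 3.431 rad/s and ζ = 5.4/(2·3.431) = 0.787.
%OS = 100·exp(−πζ/√(1−ζ²)) = 100·exp(−π·0.787/√0.3806) = 1.82%.

1.82%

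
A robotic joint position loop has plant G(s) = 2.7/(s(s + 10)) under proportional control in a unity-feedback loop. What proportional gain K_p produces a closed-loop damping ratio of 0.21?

K_p = 210

Closed-loop characteristic equation: s² + 10s + K_p·2.7 = 0.
So ω_n = √(2.7K_p) and 2ζω_n = 10, giving ζ = 10/(2√(2.7K_p)).
Setting ζ = 0.21: √(2.7K_p) = 10/(2·0.21) = 23.81, so K_p = 566.9/2.7 = 210.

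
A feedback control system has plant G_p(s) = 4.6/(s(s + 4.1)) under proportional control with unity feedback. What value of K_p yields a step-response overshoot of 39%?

From %OS = 100·exp(−πζ/√(1−ζ²)) = 39%, ζ = −ln(0.39)/√(π²+ln²(0.39)) = 0.2871.
Characteristic equation s² + 4.1s + 4.6K_p = 0 gives ζ = 4.1/(2√(4.6K_p)).
Setting ζ = 0.2871: √(4.6K_p) = 4.1/(2·0.2871) = 7.14, so K_p = 50.98/4.6 = 11.1.

K_p = 11.1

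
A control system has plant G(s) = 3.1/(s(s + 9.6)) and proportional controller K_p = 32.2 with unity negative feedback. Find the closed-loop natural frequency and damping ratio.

ω_n = 9.99 rad/s, ζ = 0.48

With unity feedback the closed-loop characteristic equation is s² + 9.6s + 32.2·3.1 = s² + 9.6s + 99.82 = 0.
Matching s² + 2ζω_n s + ω_n²: ω_n = √99.82 = 9.991 rad/s and 2ζω_n = 9.6, so ζ = 9.6/(2·9.991) = 0.48.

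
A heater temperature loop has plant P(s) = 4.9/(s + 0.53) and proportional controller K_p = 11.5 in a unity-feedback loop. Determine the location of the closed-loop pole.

s = -56.88

Closed-loop transfer function: T(s) = K_p·P(s)/(1 + K_p·P(s)) = 56.35/(s + 0.53 + 56.35) = 56.35/(s + 56.88).
The closed-loop pole is at s = −56.88.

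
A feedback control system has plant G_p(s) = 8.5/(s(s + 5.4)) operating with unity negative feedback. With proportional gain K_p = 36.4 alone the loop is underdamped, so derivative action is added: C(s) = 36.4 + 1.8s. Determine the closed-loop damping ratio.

Forward path: (36.4 + 1.8s)·8.5/(s(s+5.4)). The closed-loop characteristic equation is s² + (5.4 + 8.5·1.8)s + 8.5·36.4 = 0.
That is s² + 20.7s + 309.4 = 0, so ω_n = 17.59 rad/s and ζ = 20.7/(2·17.59) = 0.5884.

ζ = 0.588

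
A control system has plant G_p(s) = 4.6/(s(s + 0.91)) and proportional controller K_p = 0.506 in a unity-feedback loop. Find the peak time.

From 1 + K_pG_p(s) = 0: s² + 0.91s + 2.328 = 0 ⇒ ω_n = 1.526, ζ = 0.2982.
Damped frequency ω_d = ω_n√(1−ζ²) = 1.456 rad/s, so peak time T_p = π/ω_d = 2.16 s.

T_p = 2.16 s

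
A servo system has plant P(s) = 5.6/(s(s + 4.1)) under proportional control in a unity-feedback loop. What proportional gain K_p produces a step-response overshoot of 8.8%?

From %OS = 100·exp(−πζ/√(1−ζ²)) = 8.8%, ζ = −ln(0.088)/√(π²+ln²(0.088)) = 0.6119.
Characteristic equation s² + 4.1s + 5.6K_p = 0 gives ζ = 4.1/(2√(5.6K_p)).
Setting ζ = 0.6119: √(5.6K_p) = 4.1/(2·0.6119) = 3.35, so K_p = 11.22/5.6 = 2.

K_p = 2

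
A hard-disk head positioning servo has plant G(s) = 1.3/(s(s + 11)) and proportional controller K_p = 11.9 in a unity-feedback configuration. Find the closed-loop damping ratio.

ζ = 1.4

With unity feedback the closed-loop characteristic equation is s² + 11s + 11.9·1.3 = s² + 11s + 15.47 = 0.
So ω_n² = 15.47 ⇒ ω_n = 3.933 rad/s, and ζ = 11/(2ω_n) = 1.4.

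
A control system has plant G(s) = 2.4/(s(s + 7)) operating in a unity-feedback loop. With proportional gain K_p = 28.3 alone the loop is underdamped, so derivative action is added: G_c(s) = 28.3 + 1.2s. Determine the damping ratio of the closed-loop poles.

Forward path: (28.3 + 1.2s)·2.4/(s(s+7)). The closed-loop characteristic equation is s² + (7 + 2.4·1.2)s + 2.4·28.3 = 0.
That is s² + 9.88s + 67.92 = 0, so ω_n = 8.241 rad/s and ζ = 9.88/(2·8.241) = 0.5994.

ζ = 0.599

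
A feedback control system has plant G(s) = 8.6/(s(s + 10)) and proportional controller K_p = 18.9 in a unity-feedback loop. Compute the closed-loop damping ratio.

The closed-loop denominator is s(s+10) + 18.9·8.6 = s² + 10s + 162.5.
Matching s² + 2ζω_n s + ω_n²: ω_n = √162.5 = 12.75 rad/s and 2ζω_n = 10, so ζ = 10/(2·12.75) = 0.392.

ζ = 0.392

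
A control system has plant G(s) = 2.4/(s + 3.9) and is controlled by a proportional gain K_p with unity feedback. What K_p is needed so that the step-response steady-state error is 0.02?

For a type-0 loop with proportional control, e_ss = 1/(1 + K_p·G(0)).
G(0) = 0.6154. Require 1/(1 + K_p·0.6154) = 0.02, so 1 + 0.6154·K_p = 50.
K_p = (50 − 1)/0.6154 = 79.6.

K_p = 79.6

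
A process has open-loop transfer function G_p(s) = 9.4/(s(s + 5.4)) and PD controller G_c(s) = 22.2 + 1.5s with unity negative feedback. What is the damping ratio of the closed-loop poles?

ζ = 0.675

Forward path: (22.2 + 1.5s)·9.4/(s(s+5.4)). The closed-loop characteristic equation is s² + (5.4 + 9.4·1.5)s + 9.4·22.2 = 0.
That is s² + 19.5s + 208.7 = 0, so ω_n = 14.45 rad/s and ζ = 19.5/(2·14.45) = 0.6749.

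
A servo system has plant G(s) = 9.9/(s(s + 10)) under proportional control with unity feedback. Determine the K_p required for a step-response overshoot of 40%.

K_p = 32.2

From %OS = 100·exp(−πζ/√(1−ζ²)) = 40%, ζ = −ln(0.4)/√(π²+ln²(0.4)) = 0.28.
Characteristic equation s² + 10s + 9.9K_p = 0 gives ζ = 10/(2√(9.9K_p)).
Setting ζ = 0.28: √(9.9K_p) = 10/(2·0.28) = 17.86, so K_p = 318.9/9.9 = 32.2.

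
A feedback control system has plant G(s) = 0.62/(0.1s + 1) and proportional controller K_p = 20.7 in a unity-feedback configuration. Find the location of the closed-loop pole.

s = -138.3

Closed loop: T(s) = K_p·G/(1+K_p·G) = 12.83/(0.1s + 1 + 12.83), with pole at s = −(1 + 12.83)/0.1 = −138.3.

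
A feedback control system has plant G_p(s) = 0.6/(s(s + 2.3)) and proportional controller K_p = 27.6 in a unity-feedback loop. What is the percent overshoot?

From 1 + K_pG_p(s) = 0: s² + 2.3s + 16.56 = 0 ⇒ ω_n = 4.069, ζ = 0.2826.
%OS = 100·exp(−πζ/√(1−ζ²)) = 100·exp(−π·0.2826/√0.9201) = 39.6%.

39.6%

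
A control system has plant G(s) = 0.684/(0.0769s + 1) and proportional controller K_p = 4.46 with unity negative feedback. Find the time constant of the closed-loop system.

Closed loop: T(s) = K_p·G/(1+K_p·G) = 3.051/(0.0769s + 1 + 3.051), with pole at s = −(1 + 3.051)/0.0769 = −52.67.
Closed-loop time constant τ = 1/52.67 = 0.019 s.

τ = 0.019 s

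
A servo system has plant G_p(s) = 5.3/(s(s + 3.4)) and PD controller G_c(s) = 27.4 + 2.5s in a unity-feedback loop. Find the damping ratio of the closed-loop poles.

ζ = 0.691

Forward path: (27.4 + 2.5s)·5.3/(s(s+3.4)). The closed-loop characteristic equation is s² + (3.4 + 5.3·2.5)s + 5.3·27.4 = 0.
That is s² + 16.65s + 145.2 = 0, so ω_n = 12.05 rad/s and ζ = 16.65/(2·12.05) = 0.6908.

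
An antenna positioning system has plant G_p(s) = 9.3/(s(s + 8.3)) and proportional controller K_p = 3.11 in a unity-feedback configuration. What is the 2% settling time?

T_s ≈ 0.964 s

From 1 + K_pG_p(s) = 0: s² + 8.3s + 28.92 = 0 ⇒ ω_n = 5.378, ζ = 0.7717.
2% settling time T_s ≈ 4/(ζω_n) = 4/4.15 = 0.964 s.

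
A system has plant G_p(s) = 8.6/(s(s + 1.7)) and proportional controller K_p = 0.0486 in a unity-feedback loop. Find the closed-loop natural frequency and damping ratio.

ω_n = 0.646 rad/s, ζ = 1.31

1 + K_p·G_p(s) = 0 gives s² + 1.7s + 0.418 = 0.
So ω_n² = 0.418 ⇒ ω_n = 0.6465 rad/s, and ζ = 1.7/(2ω_n) = 1.31.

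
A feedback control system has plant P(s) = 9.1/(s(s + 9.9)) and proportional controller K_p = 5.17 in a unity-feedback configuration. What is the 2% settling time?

T_s ≈ 0.808 s

The closed-loop denominator s² + 9.9s + 47.05 gives ω_n = √47.05 = 6.859 and ζ = 9.9/(2ω_n) = 0.7217.
2% settling time T_s ≈ 4/(ζω_n) = 4/4.95 = 0.808 s.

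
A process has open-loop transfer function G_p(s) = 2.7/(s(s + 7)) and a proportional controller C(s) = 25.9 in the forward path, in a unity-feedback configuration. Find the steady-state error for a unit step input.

The open loop C(s)G_p(s) has a pole at the origin (type 1), so the static position error constant is infinite and e_ss = 1/(1+∞) = 0.

0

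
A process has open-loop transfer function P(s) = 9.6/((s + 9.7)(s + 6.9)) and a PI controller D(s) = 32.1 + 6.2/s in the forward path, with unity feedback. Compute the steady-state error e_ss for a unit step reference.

The open loop D(s)P(s) has a pole at the origin (type 1), so the static position error constant is infinite and e_ss = 1/(1+∞) = 0.

0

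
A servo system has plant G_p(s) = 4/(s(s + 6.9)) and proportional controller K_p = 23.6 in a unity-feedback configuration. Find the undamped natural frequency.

ω_n = 9.72 rad/s

With unity feedback the closed-loop characteristic equation is s² + 6.9s + 23.6·4 = s² + 6.9s + 94.4 = 0.
Matching s² + 2ζω_n s + ω_n²: ω_n = √94.4 = 9.716 rad/s and 2ζω_n = 6.9, so ζ = 6.9/(2·9.716) = 0.355.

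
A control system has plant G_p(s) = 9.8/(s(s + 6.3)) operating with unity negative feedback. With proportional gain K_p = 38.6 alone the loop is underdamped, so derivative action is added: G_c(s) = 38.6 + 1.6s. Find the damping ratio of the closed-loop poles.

Forward path: (38.6 + 1.6s)·9.8/(s(s+6.3)). The closed-loop characteristic equation is s² + (6.3 + 9.8·1.6)s + 9.8·38.6 = 0.
That is s² + 21.98s + 378.3 = 0, so ω_n = 19.45 rad/s and ζ = 21.98/(2·19.45) = 0.5651.

ζ = 0.565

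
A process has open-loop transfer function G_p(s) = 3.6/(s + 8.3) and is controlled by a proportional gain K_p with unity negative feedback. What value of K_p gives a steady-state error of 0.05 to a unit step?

K_p = 43.8

For a type-0 loop with proportional control, e_ss = 1/(1 + K_p·G_p(0)).
G_p(0) = 0.4337. Require 1/(1 + K_p·0.4337) = 0.05, so 1 + 0.4337·K_p = 20.
K_p = (20 − 1)/0.4337 = 43.8.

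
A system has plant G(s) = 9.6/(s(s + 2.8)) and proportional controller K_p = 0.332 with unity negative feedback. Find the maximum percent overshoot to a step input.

Closed-loop characteristic equation: s² + 2.8s + 3.187 = 0, so ω_n = 1.785 rad/s and ζ = 2.8/(2·1.785) = 0.7842.
%OS = 100·exp(−πζ/√(1−ζ²)) = 100·exp(−π·0.7842/√0.385) = 1.89%.

1.89%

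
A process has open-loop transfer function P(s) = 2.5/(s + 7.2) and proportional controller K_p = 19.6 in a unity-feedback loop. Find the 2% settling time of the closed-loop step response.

Closed-loop transfer function: T(s) = K_p·P(s)/(1 + K_p·P(s)) = 49/(s + 7.2 + 49) = 49/(s + 56.2).
Time constant τ = 1/56.2 = 0.01779 s, so the 2% settling time is about 4τ = 0.0712 s.

T_s ≈ 0.0712 s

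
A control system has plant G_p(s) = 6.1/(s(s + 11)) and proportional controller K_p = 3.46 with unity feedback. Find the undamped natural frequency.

ω_n = 4.59 rad/s

1 + K_p·G_p(s) = 0 gives s² + 11s + 21.11 = 0.
So ω_n² = 21.11 ⇒ ω_n = 4.594 rad/s, and ζ = 11/(2ω_n) = 1.2.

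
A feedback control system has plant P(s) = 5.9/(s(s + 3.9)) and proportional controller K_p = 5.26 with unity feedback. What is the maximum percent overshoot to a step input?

30.9%

Closed-loop characteristic equation: s² + 3.9s + 31.03 = 0, so ω_n = 5.571 rad/s and ζ = 3.9/(2·5.571) = 0.35.
%OS = 100·exp(−πζ/√(1−ζ²)) = 100·exp(−π·0.35/√0.8775) = 30.9%.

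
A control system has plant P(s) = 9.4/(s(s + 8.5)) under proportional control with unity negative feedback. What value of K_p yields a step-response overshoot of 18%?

K_p = 8.37

From %OS = 100·exp(−πζ/√(1−ζ²)) = 18%, ζ = −ln(0.18)/√(π²+ln²(0.18)) = 0.4791.
Characteristic equation s² + 8.5s + 9.4K_p = 0 gives ζ = 8.5/(2√(9.4K_p)).
Setting ζ = 0.4791: √(9.4K_p) = 8.5/(2·0.4791) = 8.871, so K_p = 78.69/9.4 = 8.37.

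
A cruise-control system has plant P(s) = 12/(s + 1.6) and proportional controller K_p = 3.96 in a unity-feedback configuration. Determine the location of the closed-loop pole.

Closed-loop transfer function: T(s) = K_p·P(s)/(1 + K_p·P(s)) = 47.52/(s + 1.6 + 47.52) = 47.52/(s + 49.12).
The closed-loop pole is at s = −49.12.

s = -49.12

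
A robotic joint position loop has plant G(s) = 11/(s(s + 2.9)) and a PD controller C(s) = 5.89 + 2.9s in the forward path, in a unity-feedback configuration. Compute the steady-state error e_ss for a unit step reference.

0

The open loop C(s)G(s) has a pole at the origin (type 1), so the static position error constant is infinite and e_ss = 1/(1+∞) = 0.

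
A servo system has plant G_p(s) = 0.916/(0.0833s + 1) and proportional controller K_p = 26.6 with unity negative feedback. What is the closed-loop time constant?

τ = 0.00328 s

Closed loop: T(s) = K_p·G_p/(1+K_p·G_p) = 24.37/(0.0833s + 1 + 24.37), with pole at s = −(1 + 24.37)/0.0833 = −304.5.
Closed-loop time constant τ = 1/304.5 = 0.00328 s.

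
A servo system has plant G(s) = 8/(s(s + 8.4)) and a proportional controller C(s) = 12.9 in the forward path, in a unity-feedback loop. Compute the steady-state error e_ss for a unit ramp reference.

The loop has one pole at the origin (type 1). Velocity error constant K_v = lim_{s→0} s·C(s)G(s) = 12.9·8/8.4 = 12.29.
Steady-state error to a unit ramp: e_ss = 1/K_v = 0.0814.

0.0814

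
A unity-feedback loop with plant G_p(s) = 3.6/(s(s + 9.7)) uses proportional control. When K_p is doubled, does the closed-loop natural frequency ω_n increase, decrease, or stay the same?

ω_n = √(3.6·K_p), which grows with K_p.

increase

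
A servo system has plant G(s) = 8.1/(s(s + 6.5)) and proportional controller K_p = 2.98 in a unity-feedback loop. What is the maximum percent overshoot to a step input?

From 1 + K_pG(s) = 0: s² + 6.5s + 24.14 = 0 ⇒ ω_n = 4.913, ζ = 0.6615.
%OS = 100·exp(−πζ/√(1−ζ²)) = 100·exp(−π·0.6615/√0.5624) = 6.26%.

6.26%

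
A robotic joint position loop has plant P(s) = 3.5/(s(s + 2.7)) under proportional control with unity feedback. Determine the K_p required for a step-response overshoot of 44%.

From %OS = 100·exp(−πζ/√(1−ζ²)) = 44%, ζ = −ln(0.44)/√(π²+ln²(0.44)) = 0.2528.
Characteristic equation s² + 2.7s + 3.5K_p = 0 gives ζ = 2.7/(2√(3.5K_p)).
Setting ζ = 0.2528: √(3.5K_p) = 2.7/(2·0.2528) = 5.339, so K_p = 28.51/3.5 = 8.15.

K_p = 8.15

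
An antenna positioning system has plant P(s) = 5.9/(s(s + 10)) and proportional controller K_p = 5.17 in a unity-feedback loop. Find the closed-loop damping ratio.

ζ = 0.905

The closed-loop denominator is s(s+10) + 5.17·5.9 = s² + 10s + 30.5.
Matching s² + 2ζω_n s + ω_n²: ω_n = √30.5 = 5.523 rad/s and 2ζω_n = 10, so ζ = 10/(2·5.523) = 0.905.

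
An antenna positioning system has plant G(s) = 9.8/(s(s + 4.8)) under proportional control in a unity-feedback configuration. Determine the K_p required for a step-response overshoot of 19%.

K_p = 2.69

From %OS = 100·exp(−πζ/√(1−ζ²)) = 19%, ζ = −ln(0.19)/√(π²+ln²(0.19)) = 0.4673.
Characteristic equation s² + 4.8s + 9.8K_p = 0 gives ζ = 4.8/(2√(9.8K_p)).
Setting ζ = 0.4673: √(9.8K_p) = 4.8/(2·0.4673) = 5.135, so K_p = 26.37/9.8 = 2.69.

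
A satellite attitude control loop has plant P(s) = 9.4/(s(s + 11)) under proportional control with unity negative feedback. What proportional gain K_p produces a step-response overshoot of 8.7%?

From %OS = 100·exp(−πζ/√(1−ζ²)) = 8.7%, ζ = −ln(0.087)/√(π²+ln²(0.087)) = 0.6137.
Characteristic equation s² + 11s + 9.4K_p = 0 gives ζ = 11/(2√(9.4K_p)).
Setting ζ = 0.6137: √(9.4K_p) = 11/(2·0.6137) = 8.962, so K_p = 80.32/9.4 = 8.54.

K_p = 8.54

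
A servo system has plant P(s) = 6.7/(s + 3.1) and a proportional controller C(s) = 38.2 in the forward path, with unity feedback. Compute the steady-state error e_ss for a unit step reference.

0.012

The loop is type 0. Static position error constant K_pos = C(0)·P(0) = 38.2·2.161 = 82.56.
Steady-state error to a unit step: e_ss = 1/(1+K_pos) = 1/83.56 = 0.012.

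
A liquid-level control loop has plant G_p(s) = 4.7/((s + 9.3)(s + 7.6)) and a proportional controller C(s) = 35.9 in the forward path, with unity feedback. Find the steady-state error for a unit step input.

The loop is type 0. Static position error constant K_pos = C(0)·G_p(0) = 35.9·0.0665 = 2.387.
Steady-state error to a unit step: e_ss = 1/(1+K_pos) = 1/3.387 = 0.295.

0.295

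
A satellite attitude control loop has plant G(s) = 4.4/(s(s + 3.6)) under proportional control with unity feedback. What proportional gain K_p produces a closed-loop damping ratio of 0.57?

Closed-loop characteristic equation: s² + 3.6s + K_p·4.4 = 0.
So ω_n = √(4.4K_p) and 2ζω_n = 3.6, giving ζ = 3.6/(2√(4.4K_p)).
Setting ζ = 0.57: √(4.4K_p) = 3.6/(2·0.57) = 3.158, so K_p = 9.972/4.4 = 2.27.

K_p = 2.27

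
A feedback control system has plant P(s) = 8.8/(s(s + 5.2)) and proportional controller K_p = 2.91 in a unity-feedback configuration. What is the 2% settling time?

T_s ≈ 1.54 s

Closed-loop characteristic equation: s² + 5.2s + 25.61 = 0, so ω_n = 5.06 rad/s and ζ = 5.2/(2·5.06) = 0.5138.
2% settling time T_s ≈ 4/(ζω_n) = 4/2.6 = 1.54 s.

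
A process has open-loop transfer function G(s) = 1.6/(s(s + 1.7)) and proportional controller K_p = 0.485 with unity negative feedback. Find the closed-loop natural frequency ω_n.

ω_n = 0.881 rad/s

The closed-loop denominator is s(s+1.7) + 0.485·1.6 = s² + 1.7s + 0.776.
So ω_n² = 0.776 ⇒ ω_n = 0.8809 rad/s, and ζ = 1.7/(2ω_n) = 0.965.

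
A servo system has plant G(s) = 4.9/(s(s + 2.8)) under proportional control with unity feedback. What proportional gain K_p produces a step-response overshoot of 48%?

From %OS = 100·exp(−πζ/√(1−ζ²)) = 48%, ζ = −ln(0.48)/√(π²+ln²(0.48)) = 0.2275.
Characteristic equation s² + 2.8s + 4.9K_p = 0 gives ζ = 2.8/(2√(4.9K_p)).
Setting ζ = 0.2275: √(4.9K_p) = 2.8/(2·0.2275) = 6.154, so K_p = 37.87/4.9 = 7.73.

K_p = 7.73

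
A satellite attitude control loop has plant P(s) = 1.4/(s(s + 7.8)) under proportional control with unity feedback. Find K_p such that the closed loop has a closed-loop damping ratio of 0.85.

Closed-loop characteristic equation: s² + 7.8s + K_p·1.4 = 0.
So ω_n = √(1.4K_p) and 2ζω_n = 7.8, giving ζ = 7.8/(2√(1.4K_p)).
Setting ζ = 0.85: √(1.4K_p) = 7.8/(2·0.85) = 4.588, so K_p = 21.05/1.4 = 15.

K_p = 15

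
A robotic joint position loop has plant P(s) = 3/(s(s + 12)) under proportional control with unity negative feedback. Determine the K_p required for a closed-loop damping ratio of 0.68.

Closed-loop characteristic equation: s² + 12s + K_p·3 = 0.
So ω_n = √(3K_p) and 2ζω_n = 12, giving ζ = 12/(2√(3K_p)).
Setting ζ = 0.68: √(3K_p) = 12/(2·0.68) = 8.824, so K_p = 77.85/3 = 26.

K_p = 26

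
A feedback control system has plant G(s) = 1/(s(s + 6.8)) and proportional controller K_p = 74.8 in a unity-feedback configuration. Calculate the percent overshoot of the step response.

26.1%

Closed-loop characteristic equation: s² + 6.8s + 74.8 = 0, so ω_n = 8.649 rad/s and ζ = 6.8/(2·8.649) = 0.3931.
%OS = 100·exp(−πζ/√(1−ζ²)) = 100·exp(−π·0.3931/√0.8455) = 26.1%.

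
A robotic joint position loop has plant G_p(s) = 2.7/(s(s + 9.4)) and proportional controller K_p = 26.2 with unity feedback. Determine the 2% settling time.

From 1 + K_pG_p(s) = 0: s² + 9.4s + 70.74 = 0 ⇒ ω_n = 8.411, ζ = 0.5588.
2% settling time T_s ≈ 4/(ζω_n) = 4/4.7 = 0.851 s.

T_s ≈ 0.851 s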